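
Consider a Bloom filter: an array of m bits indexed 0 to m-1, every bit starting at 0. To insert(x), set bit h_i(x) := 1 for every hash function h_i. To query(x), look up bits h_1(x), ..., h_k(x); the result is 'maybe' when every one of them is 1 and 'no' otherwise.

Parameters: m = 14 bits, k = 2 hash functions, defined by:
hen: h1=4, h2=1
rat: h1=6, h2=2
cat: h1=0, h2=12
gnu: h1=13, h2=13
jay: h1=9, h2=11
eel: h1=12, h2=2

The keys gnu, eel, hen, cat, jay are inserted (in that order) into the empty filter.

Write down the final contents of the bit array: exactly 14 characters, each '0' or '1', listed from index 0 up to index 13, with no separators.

Start: bits=00000000000000
After insert 'gnu': sets bits 13 -> bits=00000000000001
After insert 'eel': sets bits 2 12 -> bits=00100000000011
After insert 'hen': sets bits 1 4 -> bits=01101000000011
After insert 'cat': sets bits 0 12 -> bits=11101000000011
After insert 'jay': sets bits 9 11 -> bits=11101000010111

Answer: 11101000010111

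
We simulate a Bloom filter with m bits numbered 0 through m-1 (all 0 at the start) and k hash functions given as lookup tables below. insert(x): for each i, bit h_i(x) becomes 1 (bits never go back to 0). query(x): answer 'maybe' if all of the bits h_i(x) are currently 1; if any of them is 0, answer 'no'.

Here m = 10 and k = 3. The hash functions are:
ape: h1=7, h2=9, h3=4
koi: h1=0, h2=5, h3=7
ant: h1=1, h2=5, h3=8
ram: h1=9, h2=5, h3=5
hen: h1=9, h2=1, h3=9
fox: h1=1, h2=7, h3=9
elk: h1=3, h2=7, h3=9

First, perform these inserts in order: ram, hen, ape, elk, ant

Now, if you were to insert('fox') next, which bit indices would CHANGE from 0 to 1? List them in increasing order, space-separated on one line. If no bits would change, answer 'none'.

Answer: none

Derivation:
Start: bits=0000000000
After insert 'ram': sets bits 5 9 -> bits=0000010001
After insert 'hen': sets bits 1 9 -> bits=0100010001
After insert 'ape': sets bits 4 7 9 -> bits=0100110101
After insert 'elk': sets bits 3 7 9 -> bits=0101110101
After insert 'ant': sets bits 1 5 8 -> bits=0101110111
insert 'fox' would touch bits 1 7 9; currently bit1=1, bit7=1, bit9=1
Bits that are 0 among those (would change 0->1): none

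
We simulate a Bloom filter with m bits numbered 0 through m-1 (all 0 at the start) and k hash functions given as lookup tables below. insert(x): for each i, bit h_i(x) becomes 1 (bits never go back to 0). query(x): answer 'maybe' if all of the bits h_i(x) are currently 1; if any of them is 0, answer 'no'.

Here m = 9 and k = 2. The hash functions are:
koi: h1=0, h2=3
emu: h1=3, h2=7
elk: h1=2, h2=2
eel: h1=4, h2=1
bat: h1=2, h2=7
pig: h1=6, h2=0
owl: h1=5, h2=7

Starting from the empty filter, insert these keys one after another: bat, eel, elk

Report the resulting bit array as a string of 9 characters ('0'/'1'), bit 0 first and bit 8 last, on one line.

Answer: 011010010

Derivation:
Start: bits=000000000
After insert 'bat': sets bits 2 7 -> bits=001000010
After insert 'eel': sets bits 1 4 -> bits=011010010
After insert 'elk': sets bits 2 -> bits=011010010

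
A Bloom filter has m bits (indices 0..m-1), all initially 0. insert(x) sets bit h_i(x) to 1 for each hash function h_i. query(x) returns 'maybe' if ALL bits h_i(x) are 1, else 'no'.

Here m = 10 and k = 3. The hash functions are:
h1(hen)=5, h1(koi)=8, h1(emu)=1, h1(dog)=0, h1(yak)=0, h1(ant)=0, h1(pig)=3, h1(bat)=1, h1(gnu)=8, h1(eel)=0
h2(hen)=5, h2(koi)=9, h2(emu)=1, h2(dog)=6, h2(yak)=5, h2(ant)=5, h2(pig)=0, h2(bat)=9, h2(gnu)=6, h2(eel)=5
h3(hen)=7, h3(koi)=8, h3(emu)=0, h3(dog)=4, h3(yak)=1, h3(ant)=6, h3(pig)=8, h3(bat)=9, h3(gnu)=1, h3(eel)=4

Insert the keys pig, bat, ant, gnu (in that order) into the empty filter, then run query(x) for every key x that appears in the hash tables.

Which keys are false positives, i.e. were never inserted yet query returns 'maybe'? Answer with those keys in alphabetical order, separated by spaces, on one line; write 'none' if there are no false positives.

Answer: emu koi yak

Derivation:
Start: bits=0000000000
After insert 'pig': sets bits 0 3 8 -> bits=1001000010
After insert 'bat': sets bits 1 9 -> bits=1101000011
After insert 'ant': sets bits 0 5 6 -> bits=1101011011
After insert 'gnu': sets bits 1 6 8 -> bits=1101011011
Not inserted: dog eel emu hen koi yak — query each against bits=1101011011:
query dog: checks bit0=1, bit4=0, bit6=1 (has a 0) -> no => not a false positive
query eel: checks bit0=1, bit4=0, bit5=1 (has a 0) -> no => not a false positive
query emu: checks bit0=1, bit1=1 (all 1) -> maybe => FALSE POSITIVE
query hen: checks bit5=1, bit7=0 (has a 0) -> no => not a false positive
query koi: checks bit8=1, bit9=1 (all 1) -> maybe => FALSE POSITIVE
query yak: checks bit0=1, bit1=1, bit5=1 (all 1) -> maybe => FALSE POSITIVE
False positives (alphabetical): emu koi yak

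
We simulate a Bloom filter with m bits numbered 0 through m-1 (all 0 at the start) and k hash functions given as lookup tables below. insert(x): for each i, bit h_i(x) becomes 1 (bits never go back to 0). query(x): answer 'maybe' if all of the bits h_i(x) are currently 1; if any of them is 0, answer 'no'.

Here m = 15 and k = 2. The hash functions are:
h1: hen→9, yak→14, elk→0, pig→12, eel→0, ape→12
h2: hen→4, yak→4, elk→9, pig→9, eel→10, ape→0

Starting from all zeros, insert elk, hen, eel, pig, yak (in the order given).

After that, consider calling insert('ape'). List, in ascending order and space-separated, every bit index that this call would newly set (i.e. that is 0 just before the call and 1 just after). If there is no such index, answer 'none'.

Answer: none

Derivation:
Start: bits=000000000000000
After insert 'elk': sets bits 0 9 -> bits=100000000100000
After insert 'hen': sets bits 4 9 -> bits=100010000100000
After insert 'eel': sets bits 0 10 -> bits=100010000110000
After insert 'pig': sets bits 9 12 -> bits=100010000110100
After insert 'yak': sets bits 4 14 -> bits=100010000110101
insert 'ape' would touch bits 0 12; currently bit0=1, bit12=1
Bits that are 0 among those (would change 0->1): none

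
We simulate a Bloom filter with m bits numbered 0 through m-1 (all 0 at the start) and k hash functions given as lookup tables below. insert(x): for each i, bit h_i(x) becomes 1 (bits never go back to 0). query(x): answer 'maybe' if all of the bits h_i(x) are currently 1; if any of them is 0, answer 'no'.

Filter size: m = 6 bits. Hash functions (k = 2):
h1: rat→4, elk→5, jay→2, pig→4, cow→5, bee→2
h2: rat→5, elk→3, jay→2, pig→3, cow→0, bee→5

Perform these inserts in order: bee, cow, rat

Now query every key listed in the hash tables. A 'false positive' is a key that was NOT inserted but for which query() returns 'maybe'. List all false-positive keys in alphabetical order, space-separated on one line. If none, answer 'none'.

Answer: jay

Derivation:
Start: bits=000000
After insert 'bee': sets bits 2 5 -> bits=001001
After insert 'cow': sets bits 0 5 -> bits=101001
After insert 'rat': sets bits 4 5 -> bits=101011
Not inserted: elk jay pig — query each against bits=101011:
query elk: checks bit3=0, bit5=1 (has a 0) -> no => not a false positive
query jay: checks bit2=1 (all 1) -> maybe => FALSE POSITIVE
query pig: checks bit3=0, bit4=1 (has a 0) -> no => not a false positive
False positives (alphabetical): jay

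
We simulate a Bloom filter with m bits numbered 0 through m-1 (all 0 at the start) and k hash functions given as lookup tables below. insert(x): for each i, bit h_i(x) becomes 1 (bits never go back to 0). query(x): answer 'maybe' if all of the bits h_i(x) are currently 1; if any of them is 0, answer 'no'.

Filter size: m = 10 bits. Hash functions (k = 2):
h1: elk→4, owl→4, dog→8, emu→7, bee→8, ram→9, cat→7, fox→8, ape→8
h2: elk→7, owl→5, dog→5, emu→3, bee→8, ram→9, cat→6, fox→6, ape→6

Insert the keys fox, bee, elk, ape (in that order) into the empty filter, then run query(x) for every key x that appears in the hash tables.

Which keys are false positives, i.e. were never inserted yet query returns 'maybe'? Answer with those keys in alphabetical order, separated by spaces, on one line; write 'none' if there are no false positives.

Answer: cat

Derivation:
Start: bits=0000000000
After insert 'fox': sets bits 6 8 -> bits=0000001010
After insert 'bee': sets bits 8 -> bits=0000001010
After insert 'elk': sets bits 4 7 -> bits=0000101110
After insert 'ape': sets bits 6 8 -> bits=0000101110
Not inserted: cat dog emu owl ram — query each against bits=0000101110:
query cat: checks bit6=1, bit7=1 (all 1) -> maybe => FALSE POSITIVE
query dog: checks bit5=0, bit8=1 (has a 0) -> no => not a false positive
query emu: checks bit3=0, bit7=1 (has a 0) -> no => not a false positive
query owl: checks bit4=1, bit5=0 (has a 0) -> no => not a false positive
query ram: checks bit9=0 (has a 0) -> no => not a false positive
False positives (alphabetical): cat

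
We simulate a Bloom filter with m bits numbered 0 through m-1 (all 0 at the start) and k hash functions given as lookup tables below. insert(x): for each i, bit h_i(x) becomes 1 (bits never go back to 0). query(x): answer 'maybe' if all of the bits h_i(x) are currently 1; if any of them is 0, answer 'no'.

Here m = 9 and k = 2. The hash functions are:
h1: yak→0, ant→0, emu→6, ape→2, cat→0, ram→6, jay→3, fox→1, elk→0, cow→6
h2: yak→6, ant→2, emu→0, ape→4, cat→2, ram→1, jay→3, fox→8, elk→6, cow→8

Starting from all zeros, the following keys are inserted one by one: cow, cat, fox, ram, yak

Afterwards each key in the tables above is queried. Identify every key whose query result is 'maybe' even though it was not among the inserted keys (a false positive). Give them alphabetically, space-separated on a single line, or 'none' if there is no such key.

Answer: ant elk emu

Derivation:
Start: bits=000000000
After insert 'cow': sets bits 6 8 -> bits=000000101
After insert 'cat': sets bits 0 2 -> bits=101000101
After insert 'fox': sets bits 1 8 -> bits=111000101
After insert 'ram': sets bits 1 6 -> bits=111000101
After insert 'yak': sets bits 0 6 -> bits=111000101
Not inserted: ant ape elk emu jay — query each against bits=111000101:
query ant: checks bit0=1, bit2=1 (all 1) -> maybe => FALSE POSITIVE
query ape: checks bit2=1, bit4=0 (has a 0) -> no => not a false positive
query elk: checks bit0=1, bit6=1 (all 1) -> maybe => FALSE POSITIVE
query emu: checks bit0=1, bit6=1 (all 1) -> maybe => FALSE POSITIVE
query jay: checks bit3=0 (has a 0) -> no => not a false positive
False positives (alphabetical): ant elk emu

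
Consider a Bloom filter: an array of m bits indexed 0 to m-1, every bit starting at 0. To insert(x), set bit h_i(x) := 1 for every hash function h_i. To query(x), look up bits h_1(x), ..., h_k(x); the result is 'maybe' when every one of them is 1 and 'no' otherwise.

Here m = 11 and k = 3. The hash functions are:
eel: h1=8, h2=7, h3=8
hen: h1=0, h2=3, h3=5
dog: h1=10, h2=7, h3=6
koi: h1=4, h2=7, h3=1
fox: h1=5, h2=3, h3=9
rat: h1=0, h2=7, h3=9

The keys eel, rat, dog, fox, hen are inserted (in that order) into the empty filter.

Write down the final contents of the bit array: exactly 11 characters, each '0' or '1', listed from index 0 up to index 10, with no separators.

Start: bits=00000000000
After insert 'eel': sets bits 7 8 -> bits=00000001100
After insert 'rat': sets bits 0 7 9 -> bits=10000001110
After insert 'dog': sets bits 6 7 10 -> bits=10000011111
After insert 'fox': sets bits 3 5 9 -> bits=10010111111
After insert 'hen': sets bits 0 3 5 -> bits=10010111111

Answer: 10010111111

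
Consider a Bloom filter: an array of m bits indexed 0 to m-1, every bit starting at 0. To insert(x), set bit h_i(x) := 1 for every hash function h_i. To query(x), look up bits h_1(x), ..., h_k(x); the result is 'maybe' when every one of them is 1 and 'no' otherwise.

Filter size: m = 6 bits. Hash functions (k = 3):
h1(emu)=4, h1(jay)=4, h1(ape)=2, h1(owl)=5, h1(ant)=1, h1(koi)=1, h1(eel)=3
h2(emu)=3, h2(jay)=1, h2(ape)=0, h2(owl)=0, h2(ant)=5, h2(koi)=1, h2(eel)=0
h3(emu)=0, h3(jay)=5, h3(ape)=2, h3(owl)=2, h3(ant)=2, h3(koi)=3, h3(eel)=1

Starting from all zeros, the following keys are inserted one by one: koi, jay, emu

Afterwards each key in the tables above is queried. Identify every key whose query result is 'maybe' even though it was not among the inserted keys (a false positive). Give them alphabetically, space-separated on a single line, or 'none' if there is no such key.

Start: bits=000000
After insert 'koi': sets bits 1 3 -> bits=010100
After insert 'jay': sets bits 1 4 5 -> bits=010111
After insert 'emu': sets bits 0 3 4 -> bits=110111
Not inserted: ant ape eel owl — query each against bits=110111:
query ant: checks bit1=1, bit2=0, bit5=1 (has a 0) -> no => not a false positive
query ape: checks bit0=1, bit2=0 (has a 0) -> no => not a false positive
query eel: checks bit0=1, bit1=1, bit3=1 (all 1) -> maybe => FALSE POSITIVE
query owl: checks bit0=1, bit2=0, bit5=1 (has a 0) -> no => not a false positive
False positives (alphabetical): eel

Answer: eel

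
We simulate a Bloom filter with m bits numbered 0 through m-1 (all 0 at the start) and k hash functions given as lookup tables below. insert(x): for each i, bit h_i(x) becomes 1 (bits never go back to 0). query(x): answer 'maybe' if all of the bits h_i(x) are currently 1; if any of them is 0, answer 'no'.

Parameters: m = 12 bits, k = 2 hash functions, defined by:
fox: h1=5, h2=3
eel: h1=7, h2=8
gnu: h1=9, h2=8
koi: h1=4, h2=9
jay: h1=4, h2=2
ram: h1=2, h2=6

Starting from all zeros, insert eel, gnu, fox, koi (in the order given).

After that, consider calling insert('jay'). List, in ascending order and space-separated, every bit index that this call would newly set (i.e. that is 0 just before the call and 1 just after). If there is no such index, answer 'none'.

Answer: 2

Derivation:
Start: bits=000000000000
After insert 'eel': sets bits 7 8 -> bits=000000011000
After insert 'gnu': sets bits 8 9 -> bits=000000011100
After insert 'fox': sets bits 3 5 -> bits=000101011100
After insert 'koi': sets bits 4 9 -> bits=000111011100
insert 'jay' would touch bits 2 4; currently bit2=0, bit4=1
Bits that are 0 among those (would change 0->1): 2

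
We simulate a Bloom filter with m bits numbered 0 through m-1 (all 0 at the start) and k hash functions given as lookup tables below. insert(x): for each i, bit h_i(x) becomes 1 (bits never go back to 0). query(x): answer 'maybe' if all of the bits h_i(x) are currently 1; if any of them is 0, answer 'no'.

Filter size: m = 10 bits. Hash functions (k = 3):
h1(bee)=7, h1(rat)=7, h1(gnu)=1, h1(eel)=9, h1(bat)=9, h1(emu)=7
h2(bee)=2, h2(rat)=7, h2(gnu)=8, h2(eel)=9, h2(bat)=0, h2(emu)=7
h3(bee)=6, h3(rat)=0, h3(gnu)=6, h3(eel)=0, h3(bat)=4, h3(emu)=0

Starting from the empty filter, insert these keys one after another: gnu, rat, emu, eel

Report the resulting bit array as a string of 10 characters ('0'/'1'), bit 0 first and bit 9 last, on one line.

Start: bits=0000000000
After insert 'gnu': sets bits 1 6 8 -> bits=0100001010
After insert 'rat': sets bits 0 7 -> bits=1100001110
After insert 'emu': sets bits 0 7 -> bits=1100001110
After insert 'eel': sets bits 0 9 -> bits=1100001111

Answer: 1100001111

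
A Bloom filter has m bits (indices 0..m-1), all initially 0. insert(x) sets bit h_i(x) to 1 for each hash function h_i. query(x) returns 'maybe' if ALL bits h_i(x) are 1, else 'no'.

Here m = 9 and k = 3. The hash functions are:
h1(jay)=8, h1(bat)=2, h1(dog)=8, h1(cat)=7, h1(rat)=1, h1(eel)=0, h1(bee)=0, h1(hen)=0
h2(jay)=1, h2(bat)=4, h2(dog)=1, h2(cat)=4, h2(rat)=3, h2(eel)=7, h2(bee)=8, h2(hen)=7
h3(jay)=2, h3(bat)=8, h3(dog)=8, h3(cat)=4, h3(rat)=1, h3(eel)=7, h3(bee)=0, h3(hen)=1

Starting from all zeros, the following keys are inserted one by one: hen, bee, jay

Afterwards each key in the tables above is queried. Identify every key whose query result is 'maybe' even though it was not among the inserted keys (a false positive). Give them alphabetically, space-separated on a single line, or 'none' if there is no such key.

Start: bits=000000000
After insert 'hen': sets bits 0 1 7 -> bits=110000010
After insert 'bee': sets bits 0 8 -> bits=110000011
After insert 'jay': sets bits 1 2 8 -> bits=111000011
Not inserted: bat cat dog eel rat — query each against bits=111000011:
query bat: checks bit2=1, bit4=0, bit8=1 (has a 0) -> no => not a false positive
query cat: checks bit4=0, bit7=1 (has a 0) -> no => not a false positive
query dog: checks bit1=1, bit8=1 (all 1) -> maybe => FALSE POSITIVE
query eel: checks bit0=1, bit7=1 (all 1) -> maybe => FALSE POSITIVE
query rat: checks bit1=1, bit3=0 (has a 0) -> no => not a false positive
False positives (alphabetical): dog eel

Answer: dog eel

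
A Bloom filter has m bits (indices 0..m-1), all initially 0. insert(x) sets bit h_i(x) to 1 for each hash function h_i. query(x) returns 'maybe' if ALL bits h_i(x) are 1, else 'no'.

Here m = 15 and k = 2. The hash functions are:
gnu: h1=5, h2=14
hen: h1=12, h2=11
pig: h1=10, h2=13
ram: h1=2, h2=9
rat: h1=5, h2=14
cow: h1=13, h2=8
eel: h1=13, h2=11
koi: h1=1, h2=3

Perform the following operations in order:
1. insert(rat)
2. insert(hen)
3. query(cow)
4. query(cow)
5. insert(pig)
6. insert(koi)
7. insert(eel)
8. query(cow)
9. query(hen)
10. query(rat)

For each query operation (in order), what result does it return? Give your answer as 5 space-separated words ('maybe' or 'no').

Answer: no no no maybe maybe

Derivation:
Start: bits=000000000000000
Op 1: insert rat -> sets bits 5 14 -> bits=000001000000001
Op 2: insert hen -> sets bits 11 12 -> bits=000001000001101
Op 3: query cow -> checks bit8=0, bit13=0 (has a 0) -> no
Op 4: query cow -> checks bit8=0, bit13=0 (has a 0) -> no
Op 5: insert pig -> sets bits 10 13 -> bits=000001000011111
Op 6: insert koi -> sets bits 1 3 -> bits=010101000011111
Op 7: insert eel -> sets bits 11 13 -> bits=010101000011111
Op 8: query cow -> checks bit8=0, bit13=1 (has a 0) -> no
Op 9: query hen -> checks bit11=1, bit12=1 (all 1) -> maybe
Op 10: query rat -> checks bit5=1, bit14=1 (all 1) -> maybe
Query results in order: no no no maybe maybe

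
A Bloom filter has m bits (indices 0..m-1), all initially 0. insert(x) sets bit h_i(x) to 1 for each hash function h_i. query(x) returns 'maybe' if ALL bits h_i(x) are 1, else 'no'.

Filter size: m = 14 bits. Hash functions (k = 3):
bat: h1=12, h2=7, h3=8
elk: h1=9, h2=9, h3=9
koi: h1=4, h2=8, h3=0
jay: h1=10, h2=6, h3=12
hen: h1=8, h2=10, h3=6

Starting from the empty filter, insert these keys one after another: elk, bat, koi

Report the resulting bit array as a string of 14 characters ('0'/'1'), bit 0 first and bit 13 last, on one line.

Answer: 10001001110010

Derivation:
Start: bits=00000000000000
After insert 'elk': sets bits 9 -> bits=00000000010000
After insert 'bat': sets bits 7 8 12 -> bits=00000001110010
After insert 'koi': sets bits 0 4 8 -> bits=10001001110010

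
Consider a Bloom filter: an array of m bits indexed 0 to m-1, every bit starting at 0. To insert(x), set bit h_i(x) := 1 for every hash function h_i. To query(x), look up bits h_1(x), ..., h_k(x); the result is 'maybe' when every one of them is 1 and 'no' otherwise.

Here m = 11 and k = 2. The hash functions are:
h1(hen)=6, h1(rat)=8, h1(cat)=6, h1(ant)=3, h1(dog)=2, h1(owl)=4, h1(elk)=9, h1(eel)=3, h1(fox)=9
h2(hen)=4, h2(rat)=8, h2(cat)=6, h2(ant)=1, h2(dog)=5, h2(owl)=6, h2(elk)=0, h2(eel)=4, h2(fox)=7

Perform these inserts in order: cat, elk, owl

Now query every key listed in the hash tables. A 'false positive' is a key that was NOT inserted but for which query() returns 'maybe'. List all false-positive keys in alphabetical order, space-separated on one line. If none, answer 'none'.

Answer: hen

Derivation:
Start: bits=00000000000
After insert 'cat': sets bits 6 -> bits=00000010000
After insert 'elk': sets bits 0 9 -> bits=10000010010
After insert 'owl': sets bits 4 6 -> bits=10001010010
Not inserted: ant dog eel fox hen rat — query each against bits=10001010010:
query ant: checks bit1=0, bit3=0 (has a 0) -> no => not a false positive
query dog: checks bit2=0, bit5=0 (has a 0) -> no => not a false positive
query eel: checks bit3=0, bit4=1 (has a 0) -> no => not a false positive
query fox: checks bit7=0, bit9=1 (has a 0) -> no => not a false positive
query hen: checks bit4=1, bit6=1 (all 1) -> maybe => FALSE POSITIVE
query rat: checks bit8=0 (has a 0) -> no => not a false positive
False positives (alphabetical): hen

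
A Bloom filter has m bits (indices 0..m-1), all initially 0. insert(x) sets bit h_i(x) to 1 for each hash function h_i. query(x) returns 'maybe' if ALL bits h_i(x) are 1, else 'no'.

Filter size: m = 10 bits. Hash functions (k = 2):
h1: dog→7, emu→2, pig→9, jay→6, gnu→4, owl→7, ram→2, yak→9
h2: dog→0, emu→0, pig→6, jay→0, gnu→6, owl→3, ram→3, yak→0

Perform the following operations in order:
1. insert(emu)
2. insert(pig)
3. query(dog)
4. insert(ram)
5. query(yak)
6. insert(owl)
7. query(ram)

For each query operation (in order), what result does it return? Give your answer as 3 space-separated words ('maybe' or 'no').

Start: bits=0000000000
Op 1: insert emu -> sets bits 0 2 -> bits=1010000000
Op 2: insert pig -> sets bits 6 9 -> bits=1010001001
Op 3: query dog -> checks bit0=1, bit7=0 (has a 0) -> no
Op 4: insert ram -> sets bits 2 3 -> bits=1011001001
Op 5: query yak -> checks bit0=1, bit9=1 (all 1) -> maybe
Op 6: insert owl -> sets bits 3 7 -> bits=1011001101
Op 7: query ram -> checks bit2=1, bit3=1 (all 1) -> maybe
Query results in order: no maybe maybe

Answer: no maybe maybe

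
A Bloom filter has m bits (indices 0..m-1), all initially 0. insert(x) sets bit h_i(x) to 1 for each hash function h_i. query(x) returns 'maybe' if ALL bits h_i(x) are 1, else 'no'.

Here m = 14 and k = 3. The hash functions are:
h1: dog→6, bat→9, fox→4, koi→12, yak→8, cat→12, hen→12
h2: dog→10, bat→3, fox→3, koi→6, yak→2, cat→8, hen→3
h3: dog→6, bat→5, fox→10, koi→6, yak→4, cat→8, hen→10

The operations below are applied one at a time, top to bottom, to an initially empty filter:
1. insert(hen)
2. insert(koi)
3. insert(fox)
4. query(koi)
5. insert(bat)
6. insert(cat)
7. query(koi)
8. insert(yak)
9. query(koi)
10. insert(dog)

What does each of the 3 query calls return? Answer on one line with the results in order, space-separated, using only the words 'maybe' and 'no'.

Start: bits=00000000000000
Op 1: insert hen -> sets bits 3 10 12 -> bits=00010000001010
Op 2: insert koi -> sets bits 6 12 -> bits=00010010001010
Op 3: insert fox -> sets bits 3 4 10 -> bits=00011010001010
Op 4: query koi -> checks bit6=1, bit12=1 (all 1) -> maybe
Op 5: insert bat -> sets bits 3 5 9 -> bits=00011110011010
Op 6: insert cat -> sets bits 8 12 -> bits=00011110111010
Op 7: query koi -> checks bit6=1, bit12=1 (all 1) -> maybe
Op 8: insert yak -> sets bits 2 4 8 -> bits=00111110111010
Op 9: query koi -> checks bit6=1, bit12=1 (all 1) -> maybe
Op 10: insert dog -> sets bits 6 10 -> bits=00111110111010
Query results in order: maybe maybe maybe

Answer: maybe maybe maybe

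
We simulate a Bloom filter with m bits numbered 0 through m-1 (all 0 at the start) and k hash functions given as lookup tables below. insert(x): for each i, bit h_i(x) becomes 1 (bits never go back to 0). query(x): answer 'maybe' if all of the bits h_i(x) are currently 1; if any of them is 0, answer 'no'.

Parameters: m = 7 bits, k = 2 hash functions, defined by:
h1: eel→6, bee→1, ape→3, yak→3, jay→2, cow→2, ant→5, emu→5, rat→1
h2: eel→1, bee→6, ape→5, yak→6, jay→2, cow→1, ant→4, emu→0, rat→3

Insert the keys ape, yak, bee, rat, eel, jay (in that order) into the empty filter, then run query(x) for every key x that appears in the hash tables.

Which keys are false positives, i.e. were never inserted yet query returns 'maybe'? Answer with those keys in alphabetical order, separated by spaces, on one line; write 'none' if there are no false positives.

Start: bits=0000000
After insert 'ape': sets bits 3 5 -> bits=0001010
After insert 'yak': sets bits 3 6 -> bits=0001011
After insert 'bee': sets bits 1 6 -> bits=0101011
After insert 'rat': sets bits 1 3 -> bits=0101011
After insert 'eel': sets bits 1 6 -> bits=0101011
After insert 'jay': sets bits 2 -> bits=0111011
Not inserted: ant cow emu — query each against bits=0111011:
query ant: checks bit4=0, bit5=1 (has a 0) -> no => not a false positive
query cow: checks bit1=1, bit2=1 (all 1) -> maybe => FALSE POSITIVE
query emu: checks bit0=0, bit5=1 (has a 0) -> no => not a false positive
False positives (alphabetical): cow

Answer: cow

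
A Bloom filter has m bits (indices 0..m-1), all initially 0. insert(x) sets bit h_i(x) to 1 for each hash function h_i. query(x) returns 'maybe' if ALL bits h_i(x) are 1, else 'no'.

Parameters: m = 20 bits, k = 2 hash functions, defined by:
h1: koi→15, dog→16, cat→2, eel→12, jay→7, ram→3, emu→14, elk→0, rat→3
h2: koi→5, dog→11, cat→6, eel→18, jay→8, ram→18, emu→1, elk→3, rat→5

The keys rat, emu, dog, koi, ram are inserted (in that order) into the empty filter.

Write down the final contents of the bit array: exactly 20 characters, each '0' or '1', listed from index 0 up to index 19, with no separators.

Answer: 01010100000100111010

Derivation:
Start: bits=00000000000000000000
After insert 'rat': sets bits 3 5 -> bits=00010100000000000000
After insert 'emu': sets bits 1 14 -> bits=01010100000000100000
After insert 'dog': sets bits 11 16 -> bits=01010100000100101000
After insert 'koi': sets bits 5 15 -> bits=01010100000100111000
After insert 'ram': sets bits 3 18 -> bits=01010100000100111010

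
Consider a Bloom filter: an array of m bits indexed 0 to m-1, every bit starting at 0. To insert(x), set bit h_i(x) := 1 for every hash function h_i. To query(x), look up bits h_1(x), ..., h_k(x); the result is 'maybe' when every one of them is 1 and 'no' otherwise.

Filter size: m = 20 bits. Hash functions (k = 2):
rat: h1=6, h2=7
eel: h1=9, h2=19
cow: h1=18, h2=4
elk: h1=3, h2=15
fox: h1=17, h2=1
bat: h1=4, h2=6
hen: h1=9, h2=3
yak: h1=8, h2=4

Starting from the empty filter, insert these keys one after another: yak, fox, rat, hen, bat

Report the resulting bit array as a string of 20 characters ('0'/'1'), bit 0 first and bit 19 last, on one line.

Answer: 01011011110000000100

Derivation:
Start: bits=00000000000000000000
After insert 'yak': sets bits 4 8 -> bits=00001000100000000000
After insert 'fox': sets bits 1 17 -> bits=01001000100000000100
After insert 'rat': sets bits 6 7 -> bits=01001011100000000100
After insert 'hen': sets bits 3 9 -> bits=01011011110000000100
After insert 'bat': sets bits 4 6 -> bits=01011011110000000100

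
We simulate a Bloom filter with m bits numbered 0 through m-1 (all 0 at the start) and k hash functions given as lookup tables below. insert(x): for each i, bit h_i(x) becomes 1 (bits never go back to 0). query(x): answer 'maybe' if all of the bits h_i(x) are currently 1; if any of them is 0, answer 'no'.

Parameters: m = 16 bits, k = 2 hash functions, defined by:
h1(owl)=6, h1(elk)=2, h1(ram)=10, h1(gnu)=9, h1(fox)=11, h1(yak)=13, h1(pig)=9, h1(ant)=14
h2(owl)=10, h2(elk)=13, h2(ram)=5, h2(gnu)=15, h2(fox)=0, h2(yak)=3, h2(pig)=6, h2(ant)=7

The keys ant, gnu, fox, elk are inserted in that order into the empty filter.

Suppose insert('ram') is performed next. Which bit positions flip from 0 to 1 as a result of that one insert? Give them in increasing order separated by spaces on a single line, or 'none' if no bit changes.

Answer: 5 10

Derivation:
Start: bits=0000000000000000
After insert 'ant': sets bits 7 14 -> bits=0000000100000010
After insert 'gnu': sets bits 9 15 -> bits=0000000101000011
After insert 'fox': sets bits 0 11 -> bits=1000000101010011
After insert 'elk': sets bits 2 13 -> bits=1010000101010111
insert 'ram' would touch bits 5 10; currently bit5=0, bit10=0
Bits that are 0 among those (would change 0->1): 5 10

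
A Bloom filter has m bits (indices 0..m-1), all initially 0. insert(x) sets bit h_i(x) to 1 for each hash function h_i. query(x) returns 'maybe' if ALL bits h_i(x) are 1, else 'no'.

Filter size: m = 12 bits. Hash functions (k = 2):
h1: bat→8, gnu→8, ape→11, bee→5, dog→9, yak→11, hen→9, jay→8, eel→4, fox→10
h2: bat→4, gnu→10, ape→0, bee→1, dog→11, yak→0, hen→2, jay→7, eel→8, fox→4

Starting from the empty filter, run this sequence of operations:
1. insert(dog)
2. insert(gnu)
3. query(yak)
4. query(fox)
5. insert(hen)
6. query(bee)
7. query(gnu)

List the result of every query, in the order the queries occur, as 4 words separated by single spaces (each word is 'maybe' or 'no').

Answer: no no no maybe

Derivation:
Start: bits=000000000000
Op 1: insert dog -> sets bits 9 11 -> bits=000000000101
Op 2: insert gnu -> sets bits 8 10 -> bits=000000001111
Op 3: query yak -> checks bit0=0, bit11=1 (has a 0) -> no
Op 4: query fox -> checks bit4=0, bit10=1 (has a 0) -> no
Op 5: insert hen -> sets bits 2 9 -> bits=001000001111
Op 6: query bee -> checks bit1=0, bit5=0 (has a 0) -> no
Op 7: query gnu -> checks bit8=1, bit10=1 (all 1) -> maybe
Query results in order: no no no maybe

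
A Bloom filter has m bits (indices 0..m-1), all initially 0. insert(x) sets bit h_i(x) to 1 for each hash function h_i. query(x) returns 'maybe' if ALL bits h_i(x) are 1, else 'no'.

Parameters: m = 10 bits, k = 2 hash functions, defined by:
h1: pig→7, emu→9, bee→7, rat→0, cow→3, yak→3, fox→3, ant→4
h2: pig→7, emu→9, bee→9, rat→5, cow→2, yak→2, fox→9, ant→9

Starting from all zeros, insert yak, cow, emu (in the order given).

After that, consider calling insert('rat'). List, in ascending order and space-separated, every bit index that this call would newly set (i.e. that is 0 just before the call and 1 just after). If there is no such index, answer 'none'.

Answer: 0 5

Derivation:
Start: bits=0000000000
After insert 'yak': sets bits 2 3 -> bits=0011000000
After insert 'cow': sets bits 2 3 -> bits=0011000000
After insert 'emu': sets bits 9 -> bits=0011000001
insert 'rat' would touch bits 0 5; currently bit0=0, bit5=0
Bits that are 0 among those (would change 0->1): 0 5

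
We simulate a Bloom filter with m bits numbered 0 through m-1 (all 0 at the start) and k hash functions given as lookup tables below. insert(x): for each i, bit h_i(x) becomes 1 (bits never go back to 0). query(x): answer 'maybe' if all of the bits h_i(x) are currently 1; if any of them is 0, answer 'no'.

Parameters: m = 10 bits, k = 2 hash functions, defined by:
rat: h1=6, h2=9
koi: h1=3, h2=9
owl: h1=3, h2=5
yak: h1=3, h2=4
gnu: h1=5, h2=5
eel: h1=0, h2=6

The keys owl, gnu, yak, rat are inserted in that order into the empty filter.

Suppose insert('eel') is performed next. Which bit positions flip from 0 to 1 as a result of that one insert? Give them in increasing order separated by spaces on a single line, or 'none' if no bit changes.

Answer: 0

Derivation:
Start: bits=0000000000
After insert 'owl': sets bits 3 5 -> bits=0001010000
After insert 'gnu': sets bits 5 -> bits=0001010000
After insert 'yak': sets bits 3 4 -> bits=0001110000
After insert 'rat': sets bits 6 9 -> bits=0001111001
insert 'eel' would touch bits 0 6; currently bit0=0, bit6=1
Bits that are 0 among those (would change 0->1): 0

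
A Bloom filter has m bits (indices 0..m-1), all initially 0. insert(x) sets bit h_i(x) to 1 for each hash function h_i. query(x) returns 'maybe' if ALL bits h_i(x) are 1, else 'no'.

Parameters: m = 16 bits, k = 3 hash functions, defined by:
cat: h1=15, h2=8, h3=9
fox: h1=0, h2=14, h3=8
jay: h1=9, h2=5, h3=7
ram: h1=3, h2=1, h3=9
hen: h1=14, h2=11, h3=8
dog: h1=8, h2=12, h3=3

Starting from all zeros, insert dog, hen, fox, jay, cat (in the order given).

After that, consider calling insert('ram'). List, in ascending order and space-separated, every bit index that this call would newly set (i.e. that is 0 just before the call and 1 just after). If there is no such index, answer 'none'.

Start: bits=0000000000000000
After insert 'dog': sets bits 3 8 12 -> bits=0001000010001000
After insert 'hen': sets bits 8 11 14 -> bits=0001000010011010
After insert 'fox': sets bits 0 8 14 -> bits=1001000010011010
After insert 'jay': sets bits 5 7 9 -> bits=1001010111011010
After insert 'cat': sets bits 8 9 15 -> bits=1001010111011011
insert 'ram' would touch bits 1 3 9; currently bit1=0, bit3=1, bit9=1
Bits that are 0 among those (would change 0->1): 1

Answer: 1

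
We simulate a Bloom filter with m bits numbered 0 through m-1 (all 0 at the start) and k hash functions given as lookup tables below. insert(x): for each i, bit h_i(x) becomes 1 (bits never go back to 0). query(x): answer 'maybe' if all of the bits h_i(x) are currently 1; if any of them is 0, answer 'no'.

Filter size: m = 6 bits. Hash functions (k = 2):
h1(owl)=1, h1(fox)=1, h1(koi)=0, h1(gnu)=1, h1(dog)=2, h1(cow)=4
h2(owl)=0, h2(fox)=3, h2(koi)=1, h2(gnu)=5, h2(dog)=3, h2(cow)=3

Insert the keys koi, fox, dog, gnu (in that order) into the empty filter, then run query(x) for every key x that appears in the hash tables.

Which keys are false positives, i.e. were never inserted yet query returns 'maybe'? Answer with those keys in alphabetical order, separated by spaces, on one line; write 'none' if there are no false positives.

Start: bits=000000
After insert 'koi': sets bits 0 1 -> bits=110000
After insert 'fox': sets bits 1 3 -> bits=110100
After insert 'dog': sets bits 2 3 -> bits=111100
After insert 'gnu': sets bits 1 5 -> bits=111101
Not inserted: cow owl — query each against bits=111101:
query cow: checks bit3=1, bit4=0 (has a 0) -> no => not a false positive
query owl: checks bit0=1, bit1=1 (all 1) -> maybe => FALSE POSITIVE
False positives (alphabetical): owl

Answer: owl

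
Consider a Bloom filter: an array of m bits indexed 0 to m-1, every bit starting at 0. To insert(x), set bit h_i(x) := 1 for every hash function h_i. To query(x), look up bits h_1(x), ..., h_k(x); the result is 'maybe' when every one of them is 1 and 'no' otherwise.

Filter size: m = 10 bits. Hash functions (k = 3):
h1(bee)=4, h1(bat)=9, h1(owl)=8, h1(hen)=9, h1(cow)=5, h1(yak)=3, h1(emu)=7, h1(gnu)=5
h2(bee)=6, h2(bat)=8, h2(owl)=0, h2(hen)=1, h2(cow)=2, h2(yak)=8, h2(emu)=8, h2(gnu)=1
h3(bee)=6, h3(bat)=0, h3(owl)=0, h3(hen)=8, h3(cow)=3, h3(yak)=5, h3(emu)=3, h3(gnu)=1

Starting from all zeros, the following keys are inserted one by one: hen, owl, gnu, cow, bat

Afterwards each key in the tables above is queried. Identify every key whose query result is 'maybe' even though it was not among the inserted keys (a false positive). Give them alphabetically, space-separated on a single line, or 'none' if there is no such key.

Answer: yak

Derivation:
Start: bits=0000000000
After insert 'hen': sets bits 1 8 9 -> bits=0100000011
After insert 'owl': sets bits 0 8 -> bits=1100000011
After insert 'gnu': sets bits 1 5 -> bits=1100010011
After insert 'cow': sets bits 2 3 5 -> bits=1111010011
After insert 'bat': sets bits 0 8 9 -> bits=1111010011
Not inserted: bee emu yak — query each against bits=1111010011:
query bee: checks bit4=0, bit6=0 (has a 0) -> no => not a false positive
query emu: checks bit3=1, bit7=0, bit8=1 (has a 0) -> no => not a false positive
query yak: checks bit3=1, bit5=1, bit8=1 (all 1) -> maybe => FALSE POSITIVE
False positives (alphabetical): yak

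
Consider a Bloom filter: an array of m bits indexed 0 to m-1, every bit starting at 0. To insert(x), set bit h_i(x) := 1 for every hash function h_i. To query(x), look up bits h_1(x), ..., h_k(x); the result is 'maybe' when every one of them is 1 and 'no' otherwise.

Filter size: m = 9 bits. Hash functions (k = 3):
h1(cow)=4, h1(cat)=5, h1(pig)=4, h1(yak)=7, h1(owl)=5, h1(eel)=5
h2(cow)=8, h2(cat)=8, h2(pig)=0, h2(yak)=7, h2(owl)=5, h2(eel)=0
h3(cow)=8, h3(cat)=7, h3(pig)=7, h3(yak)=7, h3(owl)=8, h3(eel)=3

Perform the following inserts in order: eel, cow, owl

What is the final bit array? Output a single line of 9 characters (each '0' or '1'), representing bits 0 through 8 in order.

Start: bits=000000000
After insert 'eel': sets bits 0 3 5 -> bits=100101000
After insert 'cow': sets bits 4 8 -> bits=100111001
After insert 'owl': sets bits 5 8 -> bits=100111001

Answer: 100111001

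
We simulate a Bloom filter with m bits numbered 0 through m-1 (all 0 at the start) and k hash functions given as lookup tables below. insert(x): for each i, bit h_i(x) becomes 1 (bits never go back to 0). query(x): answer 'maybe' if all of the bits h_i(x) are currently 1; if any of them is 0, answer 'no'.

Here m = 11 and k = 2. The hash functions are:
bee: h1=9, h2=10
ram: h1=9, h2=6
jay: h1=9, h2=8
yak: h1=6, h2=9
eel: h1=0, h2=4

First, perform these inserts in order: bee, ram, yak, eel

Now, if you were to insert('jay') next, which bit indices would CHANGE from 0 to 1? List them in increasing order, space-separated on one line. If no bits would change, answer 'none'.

Start: bits=00000000000
After insert 'bee': sets bits 9 10 -> bits=00000000011
After insert 'ram': sets bits 6 9 -> bits=00000010011
After insert 'yak': sets bits 6 9 -> bits=00000010011
After insert 'eel': sets bits 0 4 -> bits=10001010011
insert 'jay' would touch bits 8 9; currently bit8=0, bit9=1
Bits that are 0 among those (would change 0->1): 8

Answer: 8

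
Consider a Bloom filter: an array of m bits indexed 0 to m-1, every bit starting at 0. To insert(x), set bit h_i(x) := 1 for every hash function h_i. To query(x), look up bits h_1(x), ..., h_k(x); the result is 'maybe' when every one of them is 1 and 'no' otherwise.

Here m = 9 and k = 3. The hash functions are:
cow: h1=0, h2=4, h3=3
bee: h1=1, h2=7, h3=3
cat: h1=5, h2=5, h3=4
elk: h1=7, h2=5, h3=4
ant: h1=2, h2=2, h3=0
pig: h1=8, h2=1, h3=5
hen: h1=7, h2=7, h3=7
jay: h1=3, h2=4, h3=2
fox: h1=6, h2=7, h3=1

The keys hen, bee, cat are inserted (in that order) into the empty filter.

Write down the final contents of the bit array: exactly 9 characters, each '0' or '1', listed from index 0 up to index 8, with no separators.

Answer: 010111010

Derivation:
Start: bits=000000000
After insert 'hen': sets bits 7 -> bits=000000010
After insert 'bee': sets bits 1 3 7 -> bits=010100010
After insert 'cat': sets bits 4 5 -> bits=010111010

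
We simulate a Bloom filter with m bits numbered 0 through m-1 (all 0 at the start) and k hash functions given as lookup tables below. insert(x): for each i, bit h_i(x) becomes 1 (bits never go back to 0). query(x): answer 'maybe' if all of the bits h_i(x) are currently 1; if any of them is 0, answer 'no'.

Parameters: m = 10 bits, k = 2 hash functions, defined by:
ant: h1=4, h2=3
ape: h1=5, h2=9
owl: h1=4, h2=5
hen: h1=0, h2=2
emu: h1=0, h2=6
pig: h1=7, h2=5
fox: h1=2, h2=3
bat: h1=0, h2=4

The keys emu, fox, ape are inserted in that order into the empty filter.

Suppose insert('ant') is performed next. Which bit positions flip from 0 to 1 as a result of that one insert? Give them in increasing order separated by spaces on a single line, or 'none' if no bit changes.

Start: bits=0000000000
After insert 'emu': sets bits 0 6 -> bits=1000001000
After insert 'fox': sets bits 2 3 -> bits=1011001000
After insert 'ape': sets bits 5 9 -> bits=1011011001
insert 'ant' would touch bits 3 4; currently bit3=1, bit4=0
Bits that are 0 among those (would change 0->1): 4

Answer: 4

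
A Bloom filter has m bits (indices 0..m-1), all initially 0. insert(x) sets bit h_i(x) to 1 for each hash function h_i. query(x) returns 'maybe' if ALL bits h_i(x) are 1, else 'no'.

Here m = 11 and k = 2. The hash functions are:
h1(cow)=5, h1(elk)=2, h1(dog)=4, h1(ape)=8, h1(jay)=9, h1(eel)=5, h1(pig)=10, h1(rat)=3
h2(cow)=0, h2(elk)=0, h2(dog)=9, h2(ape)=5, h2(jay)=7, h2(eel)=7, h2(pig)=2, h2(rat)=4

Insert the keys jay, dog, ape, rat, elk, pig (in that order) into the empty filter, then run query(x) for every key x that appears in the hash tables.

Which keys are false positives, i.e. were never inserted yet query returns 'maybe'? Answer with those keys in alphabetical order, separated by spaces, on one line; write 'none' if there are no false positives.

Start: bits=00000000000
After insert 'jay': sets bits 7 9 -> bits=00000001010
After insert 'dog': sets bits 4 9 -> bits=00001001010
After insert 'ape': sets bits 5 8 -> bits=00001101110
After insert 'rat': sets bits 3 4 -> bits=00011101110
After insert 'elk': sets bits 0 2 -> bits=10111101110
After insert 'pig': sets bits 2 10 -> bits=10111101111
Not inserted: cow eel — query each against bits=10111101111:
query cow: checks bit0=1, bit5=1 (all 1) -> maybe => FALSE POSITIVE
query eel: checks bit5=1, bit7=1 (all 1) -> maybe => FALSE POSITIVE
False positives (alphabetical): cow eel

Answer: cow eel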